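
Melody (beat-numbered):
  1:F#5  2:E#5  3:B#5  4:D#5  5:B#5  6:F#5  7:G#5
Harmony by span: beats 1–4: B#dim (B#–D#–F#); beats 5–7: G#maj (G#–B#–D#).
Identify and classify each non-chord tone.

E#5 (beat 2) — escape tone; F#5 (beat 6) — appoggiatura.

The harmony at that moment is B# diminished triad (B#, D#, F#); E#5 is not a chord tone.
It is approached by step down from F#5 and left by leap up to B#5.
Step in, leap out — an escape tone.
The harmony at that moment is G# major triad (G#, B#, D#); F#5 is not a chord tone.
It is approached by leap down from B#5 and left by step up to G#5.
Leap in, step out — an appoggiatura.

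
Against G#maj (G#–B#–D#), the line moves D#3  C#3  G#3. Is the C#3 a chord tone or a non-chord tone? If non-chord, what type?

Non-chord tone — an escape tone.

The harmony at that moment is G# major triad (G#, B#, D#); C#3 is not a chord tone.
It is approached by step down from D#3 and left by leap up to G#3.
Step in, leap out — an escape tone.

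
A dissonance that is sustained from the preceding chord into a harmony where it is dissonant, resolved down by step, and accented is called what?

Suspension.

Approach: by preparation — the pitch is first a chord tone, then held (tied or repeated) while the harmony changes under it. Departure: down by step. Metric position: strong.
A prepared dissonance that resolves downward by step — a suspension. (The same figure resolving upward would be a retardation.)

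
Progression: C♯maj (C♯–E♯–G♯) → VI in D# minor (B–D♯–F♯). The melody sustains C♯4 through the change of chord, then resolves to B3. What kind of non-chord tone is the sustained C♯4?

The harmony at that moment is B major triad (B, D♯, F♯); C♯4 is not a chord tone.
It is held over (the same pitch as the preceding C♯4) and left by step down to B3.
Held over from the previous chord and resolving down by step — a suspension.

C♯4 is a suspension.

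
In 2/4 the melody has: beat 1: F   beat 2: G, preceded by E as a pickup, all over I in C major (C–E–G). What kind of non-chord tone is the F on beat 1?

The harmony at that moment is C major triad (C, E, G); F is not a chord tone.
It is approached by step up from E and left by step up to G.
Step in, step out in the same direction — a passing tone.

Passing tone.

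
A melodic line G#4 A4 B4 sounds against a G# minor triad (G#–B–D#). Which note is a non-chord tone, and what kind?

A4 is a passing tone.

The harmony at that moment is G# minor triad (G#, B, D#); A4 is not a chord tone.
It is approached by step up from G#4 and left by step up to B4.
Step in, step out in the same direction — a passing tone.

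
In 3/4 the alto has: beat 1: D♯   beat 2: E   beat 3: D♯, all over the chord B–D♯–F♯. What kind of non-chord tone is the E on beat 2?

Upper neighbor tone.

The harmony at that moment is B major triad (B, D♯, F♯); E is not a chord tone.
It is approached by step up from D♯ and left by step down to D♯.
Step away and step back to the same note — a neighbor tone (upper neighbor).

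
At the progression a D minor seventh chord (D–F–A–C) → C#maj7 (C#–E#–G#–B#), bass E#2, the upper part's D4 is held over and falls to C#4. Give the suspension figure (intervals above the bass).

7–6 suspension.

At the second chord the bass is E#2. The suspended D4 lies a seventh above the bass; after resolving down by step to C#4, the interval above the bass becomes a sixth.
Suspension figures are named by those two intervals: 7–6.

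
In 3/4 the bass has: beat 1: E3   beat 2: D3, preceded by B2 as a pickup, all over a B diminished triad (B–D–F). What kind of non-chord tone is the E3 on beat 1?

The harmony at that moment is B diminished triad (B, D, F); E3 is not a chord tone.
It is approached by leap up from B2 and left by step down to D3.
Leap in, step out, metrically accented — an appoggiatura.

Appoggiatura.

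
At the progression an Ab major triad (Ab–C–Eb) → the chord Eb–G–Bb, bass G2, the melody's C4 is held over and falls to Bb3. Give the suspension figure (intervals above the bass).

4–3 suspension.

At the second chord the bass is G2. The suspended C4 lies a fourth above the bass; after resolving down by step to Bb3, the interval above the bass becomes a third.
Suspension figures are named by those two intervals: 4–3.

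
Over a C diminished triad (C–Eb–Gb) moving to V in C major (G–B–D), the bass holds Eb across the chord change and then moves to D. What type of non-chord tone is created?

The harmony at that moment is G major triad (G, B, D); Eb is not a chord tone.
It is held over (the same pitch as the preceding Eb) and left by step down to D.
Held over from the previous chord and resolving down by step — a suspension.

Eb is a suspension.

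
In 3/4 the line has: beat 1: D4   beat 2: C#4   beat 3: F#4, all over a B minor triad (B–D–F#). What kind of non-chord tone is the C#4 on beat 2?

Escape tone.

The harmony at that moment is B minor triad (B, D, F#); C#4 is not a chord tone.
It is approached by step down from D4 and left by leap up to F#4.
Step in, leap out, on a weak beat — an escape tone.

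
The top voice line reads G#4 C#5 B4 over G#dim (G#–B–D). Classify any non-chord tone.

The harmony at that moment is G# diminished triad (G#, B, D); C#5 is not a chord tone.
It is approached by leap up from G#4 and left by step down to B4.
Leap in, step out — an appoggiatura.

C#5 is an appoggiatura.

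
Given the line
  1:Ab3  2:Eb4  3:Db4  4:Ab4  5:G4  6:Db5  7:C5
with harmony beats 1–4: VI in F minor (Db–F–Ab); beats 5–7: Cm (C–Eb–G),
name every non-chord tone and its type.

Eb4 (beat 2) — appoggiatura; Db5 (beat 6) — appoggiatura.

The harmony at that moment is Db major triad (Db, F, Ab); Eb4 is not a chord tone.
It is approached by leap up from Ab3 and left by step down to Db4.
Leap in, step out — an appoggiatura.
The harmony at that moment is C minor triad (C, Eb, G); Db5 is not a chord tone.
It is approached by leap up from G4 and left by step down to C5.
Leap in, step out — an appoggiatura.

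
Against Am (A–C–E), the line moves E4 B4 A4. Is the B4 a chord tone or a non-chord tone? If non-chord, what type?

Non-chord tone — an appoggiatura.

The harmony at that moment is A minor triad (A, C, E); B4 is not a chord tone.
It is approached by leap up from E4 and left by step down to A4.
Leap in, step out — an appoggiatura.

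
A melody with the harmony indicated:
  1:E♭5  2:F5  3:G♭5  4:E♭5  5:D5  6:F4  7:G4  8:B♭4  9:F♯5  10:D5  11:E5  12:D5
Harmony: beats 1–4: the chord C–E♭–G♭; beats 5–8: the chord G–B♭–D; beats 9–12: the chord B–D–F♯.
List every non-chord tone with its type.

The harmony at that moment is C diminished triad (C, E♭, G♭); F5 is not a chord tone.
It is approached by step up from E♭5 and left by step up to G♭5.
Step in, step out in the same direction — a passing tone.
The harmony at that moment is G minor triad (G, B♭, D); F4 is not a chord tone.
It is approached by leap down from D5 and left by step up to G4.
Leap in, step out — an appoggiatura.
The harmony at that moment is B minor triad (B, D, F♯); E5 is not a chord tone.
It is approached by step up from D5 and left by step down to D5.
Step away and step back to the same note — a neighbor tone (upper neighbor).

F5 (beat 2) — passing tone; F4 (beat 6) — appoggiatura; E5 (beat 11) — neighbor tone.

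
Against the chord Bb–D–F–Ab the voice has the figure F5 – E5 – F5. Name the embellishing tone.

The harmony at that moment is Bb dominant seventh chord (Bb, D, F, Ab); E5 is not a chord tone.
It is approached by step down from F5 and left by step up to F5.
Step away and step back to the same note — a neighbor tone (lower neighbor).

E5 is a neighbor tone.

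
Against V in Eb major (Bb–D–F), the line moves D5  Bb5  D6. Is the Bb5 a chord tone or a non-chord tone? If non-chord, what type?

Bb major triad contains Bb, D, F; Bb is the root, so it is a chord tone.

Chord tone (the root of Bb major triad).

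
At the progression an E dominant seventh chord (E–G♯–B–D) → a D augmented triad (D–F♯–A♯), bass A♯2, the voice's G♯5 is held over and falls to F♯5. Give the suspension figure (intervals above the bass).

7–6 suspension.

At the second chord the bass is A♯2. The suspended G♯5 lies a seventh above the bass; after resolving down by step to F♯5, the interval above the bass becomes a sixth.
Suspension figures are named by those two intervals: 7–6.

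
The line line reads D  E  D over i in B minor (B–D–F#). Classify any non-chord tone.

E is a neighbor tone.

The harmony at that moment is B minor triad (B, D, F#); E is not a chord tone.
It is approached by step up from D and left by step down to D.
Step away and step back to the same note — a neighbor tone (upper neighbor).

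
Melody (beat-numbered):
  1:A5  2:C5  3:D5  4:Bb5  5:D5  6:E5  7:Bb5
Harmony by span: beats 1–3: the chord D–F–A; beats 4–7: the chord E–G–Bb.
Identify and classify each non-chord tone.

The harmony at that moment is D minor triad (D, F, A); C5 is not a chord tone.
It is approached by leap down from A5 and left by step up to D5.
Leap in, step out — an appoggiatura.
The harmony at that moment is E diminished triad (E, G, Bb); D5 is not a chord tone.
It is approached by leap down from Bb5 and left by step up to E5.
Leap in, step out — an appoggiatura.

C5 (beat 2) — appoggiatura; D5 (beat 5) — appoggiatura.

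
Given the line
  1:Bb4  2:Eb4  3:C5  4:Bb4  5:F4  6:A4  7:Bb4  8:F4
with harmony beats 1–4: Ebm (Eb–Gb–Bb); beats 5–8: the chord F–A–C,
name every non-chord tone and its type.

The harmony at that moment is Eb minor triad (Eb, Gb, Bb); C5 is not a chord tone.
It is approached by leap up from Eb4 and left by step down to Bb4.
Leap in, step out — an appoggiatura.
The harmony at that moment is F major triad (F, A, C); Bb4 is not a chord tone.
It is approached by step up from A4 and left by leap down to F4.
Step in, leap out — an escape tone.

C5 (beat 3) — appoggiatura; Bb4 (beat 7) — escape tone.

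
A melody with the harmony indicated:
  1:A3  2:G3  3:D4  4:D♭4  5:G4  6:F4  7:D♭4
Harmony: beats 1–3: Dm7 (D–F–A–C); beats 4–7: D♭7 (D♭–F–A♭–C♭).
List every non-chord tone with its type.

The harmony at that moment is D minor seventh chord (D, F, A, C); G3 is not a chord tone.
It is approached by step down from A3 and left by leap up to D4.
Step in, leap out — an escape tone.
The harmony at that moment is D♭ dominant seventh chord (D♭, F, A♭, C♭); G4 is not a chord tone.
It is approached by leap up from D♭4 and left by step down to F4.
Leap in, step out — an appoggiatura.

G3 (beat 2) — escape tone; G4 (beat 5) — appoggiatura.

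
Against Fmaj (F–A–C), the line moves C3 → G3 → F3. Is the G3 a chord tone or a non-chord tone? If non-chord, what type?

Non-chord tone — an appoggiatura.

The harmony at that moment is F major triad (F, A, C); G3 is not a chord tone.
It is approached by leap up from C3 and left by step down to F3.
Leap in, step out — an appoggiatura.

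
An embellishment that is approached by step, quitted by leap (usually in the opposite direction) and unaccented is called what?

Escape tone.

Approach: by step. Departure: by leap. Metric position: weak.
Step in, leap out, from a weak position — an escape tone (échappée). (It is the mirror image of the appoggiatura, which leaps in and steps out on a strong beat.)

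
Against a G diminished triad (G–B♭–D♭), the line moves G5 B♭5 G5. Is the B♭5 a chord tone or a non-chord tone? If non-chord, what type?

Chord tone (the third of G diminished triad).

G diminished triad contains G, B♭, D♭; B♭ is the third, so it is a chord tone.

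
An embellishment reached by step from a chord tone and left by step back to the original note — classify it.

Neighbor tone.

Approach: by step. Departure: by step in the opposite direction, back to the starting pitch.
Stepwise on both sides but reversing to return to the same chord tone — a neighbor tone. (Had it continued onward in the same direction it would be a passing tone instead.)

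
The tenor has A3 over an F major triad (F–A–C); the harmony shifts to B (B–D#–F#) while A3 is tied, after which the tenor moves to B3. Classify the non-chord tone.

The harmony at that moment is B major triad (B, D#, F#); A3 is not a chord tone.
It is held over (the same pitch as the preceding A3) and left by step up to B3.
Held over from the previous chord and resolving up by step — a retardation.

A3 is a retardation.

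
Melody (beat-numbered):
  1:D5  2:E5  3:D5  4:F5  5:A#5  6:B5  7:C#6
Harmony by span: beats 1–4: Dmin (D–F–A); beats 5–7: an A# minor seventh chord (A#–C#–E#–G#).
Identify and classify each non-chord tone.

E5 (beat 2) — neighbor tone; B5 (beat 6) — passing tone.

The harmony at that moment is D minor triad (D, F, A); E5 is not a chord tone.
It is approached by step up from D5 and left by step down to D5.
Step away and step back to the same note — a neighbor tone (upper neighbor).
The harmony at that moment is A# minor seventh chord (A#, C#, E#, G#); B5 is not a chord tone.
It is approached by step up from A#5 and left by step up to C#6.
Step in, step out in the same direction — a passing tone.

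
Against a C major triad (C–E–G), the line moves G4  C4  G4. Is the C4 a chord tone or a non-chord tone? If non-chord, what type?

C major triad contains C, E, G; C is the root, so it is a chord tone.

Chord tone (the root of C major triad).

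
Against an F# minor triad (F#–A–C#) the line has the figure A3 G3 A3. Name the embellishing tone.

The harmony at that moment is F# minor triad (F#, A, C#); G3 is not a chord tone.
It is approached by step down from A3 and left by step up to A3.
Step away and step back to the same note — a neighbor tone (lower neighbor).

G3 is a neighbor tone.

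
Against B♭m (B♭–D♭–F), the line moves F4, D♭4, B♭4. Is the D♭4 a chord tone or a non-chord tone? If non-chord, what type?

Bb minor triad contains B♭, D♭, F; D♭ is the third, so it is a chord tone.

Chord tone (the third of Bb minor triad).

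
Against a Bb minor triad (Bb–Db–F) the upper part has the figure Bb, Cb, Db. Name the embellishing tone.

The harmony at that moment is Bb minor triad (Bb, Db, F); Cb is not a chord tone.
It is approached by step up from Bb and left by step up to Db.
Step in, step out in the same direction — a passing tone.

Cb is a passing tone.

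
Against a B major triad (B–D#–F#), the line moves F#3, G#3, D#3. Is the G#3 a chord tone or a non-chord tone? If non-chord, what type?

The harmony at that moment is B major triad (B, D#, F#); G#3 is not a chord tone.
It is approached by step up from F#3 and left by leap down to D#3.
Step in, leap out — an escape tone.

Non-chord tone — an escape tone.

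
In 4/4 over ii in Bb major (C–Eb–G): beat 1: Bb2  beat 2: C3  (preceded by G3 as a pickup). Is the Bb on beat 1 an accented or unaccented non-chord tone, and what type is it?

The harmony at that moment is C minor triad (C, Eb, G); Bb2 is not a chord tone.
It is approached by leap down from G3 and left by step up to C3.
Leap in, step out — an appoggiatura.
It falls on the downbeat, so it is accented.

Accented appoggiatura.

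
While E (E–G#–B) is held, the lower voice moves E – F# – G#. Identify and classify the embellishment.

The harmony at that moment is E major triad (E, G#, B); F# is not a chord tone.
It is approached by step up from E and left by step up to G#.
Step in, step out in the same direction — a passing tone.

F# is a passing tone.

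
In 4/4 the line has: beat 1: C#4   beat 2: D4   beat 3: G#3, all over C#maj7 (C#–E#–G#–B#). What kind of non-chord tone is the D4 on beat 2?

Escape tone.

The harmony at that moment is C# major seventh chord (C#, E#, G#, B#); D4 is not a chord tone.
It is approached by step up from C#4 and left by leap down to G#3.
Step in, leap out, on a weak beat — an escape tone.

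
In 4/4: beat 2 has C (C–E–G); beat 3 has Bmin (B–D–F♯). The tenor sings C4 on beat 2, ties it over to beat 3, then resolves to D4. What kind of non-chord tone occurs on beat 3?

The harmony at that moment is B minor triad (B, D, F♯); C4 is not a chord tone.
It is held over (the same pitch as the preceding C4) and left by step up to D4.
Held over from the previous chord and resolving up by step — a retardation.

Retardation.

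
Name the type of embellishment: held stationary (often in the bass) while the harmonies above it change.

Approach: none. Departure: none — a single pitch is sustained while the chords change around it, passing through harmonies that do not contain it.
No melodic motion at all; the dissonance is created entirely by the moving harmonies against the stationary note — a pedal tone (pedal point).

Pedal tone.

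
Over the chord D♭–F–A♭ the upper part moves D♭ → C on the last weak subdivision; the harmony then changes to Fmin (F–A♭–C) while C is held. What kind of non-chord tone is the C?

C is an anticipation.

The harmony at that moment is D♭ major triad (D♭, F, A♭); C is not a chord tone.
It is approached by step down from D♭ and then sustained as the same pitch into the next harmony.
Arriving early and becoming a chord tone when the harmony changes — an anticipation.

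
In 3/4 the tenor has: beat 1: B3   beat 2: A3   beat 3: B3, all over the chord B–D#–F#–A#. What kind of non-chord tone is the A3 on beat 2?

The harmony at that moment is B major seventh chord (B, D#, F#, A#); A3 is not a chord tone.
It is approached by step down from B3 and left by step up to B3.
Step away and step back to the same note — a neighbor tone (lower neighbor).

Lower neighbor tone.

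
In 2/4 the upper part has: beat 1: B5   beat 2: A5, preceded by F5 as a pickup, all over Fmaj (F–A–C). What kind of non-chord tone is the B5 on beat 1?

Appoggiatura.

The harmony at that moment is F major triad (F, A, C); B5 is not a chord tone.
It is approached by leap up from F5 and left by step down to A5.
Leap in, step out, metrically accented — an appoggiatura.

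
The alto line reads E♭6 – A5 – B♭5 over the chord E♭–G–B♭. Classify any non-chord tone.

The harmony at that moment is E♭ major triad (E♭, G, B♭); A5 is not a chord tone.
It is approached by leap down from E♭6 and left by step up to B♭5.
Leap in, step out — an appoggiatura.

A5 is an appoggiatura.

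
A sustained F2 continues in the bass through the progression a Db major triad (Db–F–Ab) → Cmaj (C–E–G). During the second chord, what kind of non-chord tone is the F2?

The harmony at that moment is C major triad (C, E, G); F2 is not a chord tone.
It is held over (the same pitch as the preceding F2) and then sustained as the same pitch into the next harmony.
Sustained through a change of harmony — a pedal tone.

Pedal tone (pedal point).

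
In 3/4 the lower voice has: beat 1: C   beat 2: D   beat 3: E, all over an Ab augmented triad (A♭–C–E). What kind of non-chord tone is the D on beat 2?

The harmony at that moment is A♭ augmented triad (A♭, C, E); D is not a chord tone.
It is approached by step up from C and left by step up to E.
Step in, step out in the same direction — a passing tone.

Passing tone.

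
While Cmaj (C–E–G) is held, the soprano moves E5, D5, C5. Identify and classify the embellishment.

The harmony at that moment is C major triad (C, E, G); D5 is not a chord tone.
It is approached by step down from E5 and left by step down to C5.
Step in, step out in the same direction — a passing tone.

D5 is a passing tone.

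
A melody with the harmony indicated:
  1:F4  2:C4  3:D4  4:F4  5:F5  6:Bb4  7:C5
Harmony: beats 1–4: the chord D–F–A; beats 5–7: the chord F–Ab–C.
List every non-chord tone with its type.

C4 (beat 2) — appoggiatura; Bb4 (beat 6) — appoggiatura.

The harmony at that moment is D minor triad (D, F, A); C4 is not a chord tone.
It is approached by leap down from F4 and left by step up to D4.
Leap in, step out — an appoggiatura.
The harmony at that moment is F minor triad (F, Ab, C); Bb4 is not a chord tone.
It is approached by leap down from F5 and left by step up to C5.
Leap in, step out — an appoggiatura.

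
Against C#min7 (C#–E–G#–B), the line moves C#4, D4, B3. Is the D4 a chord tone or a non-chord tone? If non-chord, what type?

The harmony at that moment is C# minor seventh chord (C#, E, G#, B); D4 is not a chord tone.
It is approached by step up from C#4 and left by leap down to B3.
Step in, leap out — an escape tone.

Non-chord tone — an escape tone.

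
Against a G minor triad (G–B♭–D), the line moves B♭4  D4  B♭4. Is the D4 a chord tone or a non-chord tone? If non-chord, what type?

G minor triad contains G, B♭, D; D is the fifth, so it is a chord tone.

Chord tone (the fifth of G minor triad).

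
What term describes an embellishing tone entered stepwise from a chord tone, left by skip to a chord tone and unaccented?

Approach: by step. Departure: by leap. Metric position: weak.
Step in, leap out, from a weak position — an escape tone (échappée). (It is the mirror image of the appoggiatura, which leaps in and steps out on a strong beat.)

Escape tone.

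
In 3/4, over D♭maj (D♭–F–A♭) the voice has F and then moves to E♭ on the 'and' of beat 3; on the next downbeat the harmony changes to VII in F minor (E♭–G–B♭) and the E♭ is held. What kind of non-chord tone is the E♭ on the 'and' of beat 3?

Anticipation.

The harmony at that moment is D♭ major triad (D♭, F, A♭); E♭ is not a chord tone.
It is approached by step down from F and then sustained as the same pitch into the next harmony.
Arriving early and becoming a chord tone when the harmony changes — an anticipation.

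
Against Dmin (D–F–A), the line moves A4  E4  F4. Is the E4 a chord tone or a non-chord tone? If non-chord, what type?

The harmony at that moment is D minor triad (D, F, A); E4 is not a chord tone.
It is approached by leap down from A4 and left by step up to F4.
Leap in, step out — an appoggiatura.

Non-chord tone — an appoggiatura.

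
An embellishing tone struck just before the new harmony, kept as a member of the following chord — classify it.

Anticipation.

Approach: ahead of the chord change (typically by step), so it is dissonant against the current harmony. Departure: none — the same pitch is restated or held and is a chord tone of the new harmony.
Dissonant first, consonant once the harmony catches up: the note simply arrives early — an anticipation. (The reverse timing, consonant first and dissonant after the change, would be a suspension or retardation.)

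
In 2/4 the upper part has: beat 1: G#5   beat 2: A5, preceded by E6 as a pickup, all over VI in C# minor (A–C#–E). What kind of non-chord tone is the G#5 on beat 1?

Appoggiatura.

The harmony at that moment is A major triad (A, C#, E); G#5 is not a chord tone.
It is approached by leap down from E6 and left by step up to A5.
Leap in, step out, metrically accented — an appoggiatura.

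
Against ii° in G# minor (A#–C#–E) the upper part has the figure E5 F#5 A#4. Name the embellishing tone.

The harmony at that moment is A# diminished triad (A#, C#, E); F#5 is not a chord tone.
It is approached by step up from E5 and left by leap down to A#4.
Step in, leap out — an escape tone.

F#5 is an escape tone.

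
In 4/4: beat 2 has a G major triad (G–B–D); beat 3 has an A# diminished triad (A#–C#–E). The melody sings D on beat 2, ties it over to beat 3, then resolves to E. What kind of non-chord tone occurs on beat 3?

The harmony at that moment is A# diminished triad (A#, C#, E); D is not a chord tone.
It is held over (the same pitch as the preceding D) and left by step up to E.
Held over from the previous chord and resolving up by step — a retardation.

Retardation.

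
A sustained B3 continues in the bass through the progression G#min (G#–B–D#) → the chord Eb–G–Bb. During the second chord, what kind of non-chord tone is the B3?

The harmony at that moment is Eb major triad (Eb, G, Bb); B3 is not a chord tone.
It is held over (the same pitch as the preceding B3) and then sustained as the same pitch into the next harmony.
Sustained through a change of harmony — a pedal tone.

Pedal tone (pedal point).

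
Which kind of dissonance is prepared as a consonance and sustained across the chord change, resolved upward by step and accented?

Approach: by preparation — the pitch is first a chord tone, then held (tied or repeated) while the harmony changes under it. Departure: up by step. Metric position: strong.
A prepared dissonance that resolves upward by step — a retardation. (The same figure resolving downward would be a suspension.)

Retardation.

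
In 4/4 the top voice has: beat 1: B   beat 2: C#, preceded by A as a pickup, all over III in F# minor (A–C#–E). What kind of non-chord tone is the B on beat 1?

Passing tone.

The harmony at that moment is A major triad (A, C#, E); B is not a chord tone.
It is approached by step up from A and left by step up to C#.
Step in, step out in the same direction — a passing tone.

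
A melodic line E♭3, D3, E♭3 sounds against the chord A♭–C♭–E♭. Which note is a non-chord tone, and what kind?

D3 is a neighbor tone.

The harmony at that moment is A♭ minor triad (A♭, C♭, E♭); D3 is not a chord tone.
It is approached by step down from E♭3 and left by step up to E♭3.
Step away and step back to the same note — a neighbor tone (lower neighbor).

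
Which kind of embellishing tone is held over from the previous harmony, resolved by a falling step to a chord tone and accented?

Approach: by preparation — the pitch is first a chord tone, then held (tied or repeated) while the harmony changes under it. Departure: down by step. Metric position: strong.
A prepared dissonance that resolves downward by step — a suspension. (The same figure resolving upward would be a retardation.)

Suspension.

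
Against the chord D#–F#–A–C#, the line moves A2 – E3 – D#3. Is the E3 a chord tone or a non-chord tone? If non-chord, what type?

The harmony at that moment is D# half-diminished seventh chord (D#, F#, A, C#); E3 is not a chord tone.
It is approached by leap up from A2 and left by step down to D#3.
Leap in, step out — an appoggiatura.

Non-chord tone — an appoggiatura.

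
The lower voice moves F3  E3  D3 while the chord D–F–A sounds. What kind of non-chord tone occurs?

E3 is a passing tone.

The harmony at that moment is D minor triad (D, F, A); E3 is not a chord tone.
It is approached by step down from F3 and left by step down to D3.
Step in, step out in the same direction — a passing tone.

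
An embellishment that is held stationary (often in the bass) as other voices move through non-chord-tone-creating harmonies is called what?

Pedal tone.

Approach: none. Departure: none — a single pitch is sustained while the chords change around it, passing through harmonies that do not contain it.
No melodic motion at all; the dissonance is created entirely by the moving harmonies against the stationary note — a pedal tone (pedal point).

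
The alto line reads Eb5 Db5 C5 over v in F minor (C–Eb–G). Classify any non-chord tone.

The harmony at that moment is C minor triad (C, Eb, G); Db5 is not a chord tone.
It is approached by step down from Eb5 and left by step down to C5.
Step in, step out in the same direction — a passing tone.

Db5 is a passing tone.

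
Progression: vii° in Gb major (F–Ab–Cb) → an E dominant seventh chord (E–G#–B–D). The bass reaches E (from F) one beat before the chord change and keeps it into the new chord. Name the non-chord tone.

E is an anticipation.

The harmony at that moment is F diminished triad (F, Ab, Cb); E is not a chord tone.
It is approached by step down from F and then sustained as the same pitch into the next harmony.
Arriving early and becoming a chord tone when the harmony changes — an anticipation.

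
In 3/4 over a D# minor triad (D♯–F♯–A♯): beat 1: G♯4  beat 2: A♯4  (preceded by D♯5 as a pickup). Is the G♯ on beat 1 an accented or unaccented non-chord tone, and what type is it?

The harmony at that moment is D♯ minor triad (D♯, F♯, A♯); G♯4 is not a chord tone.
It is approached by leap down from D♯5 and left by step up to A♯4.
Leap in, step out — an appoggiatura.
It falls on the downbeat, so it is accented.

Accented appoggiatura.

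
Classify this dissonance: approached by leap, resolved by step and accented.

Appoggiatura.

Approach: by leap. Departure: by step. Metric position: strong.
Leap in, step out, in a metrically strong position — an appoggiatura. (It is the mirror image of the escape tone, which steps in and leaps out from a weak position.)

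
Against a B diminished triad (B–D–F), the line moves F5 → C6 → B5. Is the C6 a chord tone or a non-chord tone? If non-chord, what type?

The harmony at that moment is B diminished triad (B, D, F); C6 is not a chord tone.
It is approached by leap up from F5 and left by step down to B5.
Leap in, step out — an appoggiatura.

Non-chord tone — an appoggiatura.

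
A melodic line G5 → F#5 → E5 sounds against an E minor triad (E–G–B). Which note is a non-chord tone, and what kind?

The harmony at that moment is E minor triad (E, G, B); F#5 is not a chord tone.
It is approached by step down from G5 and left by step down to E5.
Step in, step out in the same direction — a passing tone.

F#5 is a passing tone.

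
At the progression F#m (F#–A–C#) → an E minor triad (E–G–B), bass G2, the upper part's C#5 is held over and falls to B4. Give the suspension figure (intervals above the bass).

At the second chord the bass is G2. The suspended C#5 lies a fourth above the bass; after resolving down by step to B4, the interval above the bass becomes a third.
Suspension figures are named by those two intervals: 4–3.

4–3 suspension.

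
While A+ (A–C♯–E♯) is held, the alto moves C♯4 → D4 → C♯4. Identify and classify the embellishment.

The harmony at that moment is A augmented triad (A, C♯, E♯); D4 is not a chord tone.
It is approached by step up from C♯4 and left by step down to C♯4.
Step away and step back to the same note — a neighbor tone (upper neighbor).

D4 is a neighbor tone.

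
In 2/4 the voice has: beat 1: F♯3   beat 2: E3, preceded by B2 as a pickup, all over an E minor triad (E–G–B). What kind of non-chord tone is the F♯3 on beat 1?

Appoggiatura.

The harmony at that moment is E minor triad (E, G, B); F♯3 is not a chord tone.
It is approached by leap up from B2 and left by step down to E3.
Leap in, step out, metrically accented — an appoggiatura.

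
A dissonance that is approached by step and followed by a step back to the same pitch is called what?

Neighbor tone.

Approach: by step. Departure: by step in the opposite direction, back to the starting pitch.
Stepwise on both sides but reversing to return to the same chord tone — a neighbor tone. (Had it continued onward in the same direction it would be a passing tone instead.)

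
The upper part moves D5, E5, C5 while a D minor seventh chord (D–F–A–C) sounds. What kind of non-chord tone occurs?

E5 is an escape tone.

The harmony at that moment is D minor seventh chord (D, F, A, C); E5 is not a chord tone.
It is approached by step up from D5 and left by leap down to C5.
Step in, leap out — an escape tone.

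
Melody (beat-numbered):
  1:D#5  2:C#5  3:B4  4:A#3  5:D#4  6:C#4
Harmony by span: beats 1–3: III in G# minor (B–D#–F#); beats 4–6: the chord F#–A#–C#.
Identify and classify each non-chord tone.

The harmony at that moment is B major triad (B, D#, F#); C#5 is not a chord tone.
It is approached by step down from D#5 and left by step down to B4.
Step in, step out in the same direction — a passing tone.
The harmony at that moment is F# major triad (F#, A#, C#); D#4 is not a chord tone.
It is approached by leap up from A#3 and left by step down to C#4.
Leap in, step out — an appoggiatura.

C#5 (beat 2) — passing tone; D#4 (beat 5) — appoggiatura.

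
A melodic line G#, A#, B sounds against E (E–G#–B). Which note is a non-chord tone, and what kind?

The harmony at that moment is E major triad (E, G#, B); A# is not a chord tone.
It is approached by step up from G# and left by step up to B.
Step in, step out in the same direction — a passing tone.

A# is a passing tone.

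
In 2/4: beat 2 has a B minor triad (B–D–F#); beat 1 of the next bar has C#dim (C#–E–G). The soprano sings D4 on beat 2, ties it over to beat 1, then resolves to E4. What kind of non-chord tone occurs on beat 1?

The harmony at that moment is C# diminished triad (C#, E, G); D4 is not a chord tone.
It is held over (the same pitch as the preceding D4) and left by step up to E4.
Held over from the previous chord and resolving up by step — a retardation.

Retardation.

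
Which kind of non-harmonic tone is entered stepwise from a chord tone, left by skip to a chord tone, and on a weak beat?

Approach: by step. Departure: by leap. Metric position: weak.
Step in, leap out, from a weak position — an escape tone (échappée). (It is the mirror image of the appoggiatura, which leaps in and steps out on a strong beat.)

Escape tone.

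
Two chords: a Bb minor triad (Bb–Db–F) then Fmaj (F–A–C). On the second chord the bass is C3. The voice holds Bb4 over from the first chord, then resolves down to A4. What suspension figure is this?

7–6 suspension.

At the second chord the bass is C3. The suspended Bb4 lies a seventh above the bass; after resolving down by step to A4, the interval above the bass becomes a sixth.
Suspension figures are named by those two intervals: 7–6.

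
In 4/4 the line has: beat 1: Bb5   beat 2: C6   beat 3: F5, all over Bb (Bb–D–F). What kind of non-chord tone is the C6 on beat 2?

Escape tone.

The harmony at that moment is Bb major triad (Bb, D, F); C6 is not a chord tone.
It is approached by step up from Bb5 and left by leap down to F5.
Step in, leap out, on a weak beat — an escape tone.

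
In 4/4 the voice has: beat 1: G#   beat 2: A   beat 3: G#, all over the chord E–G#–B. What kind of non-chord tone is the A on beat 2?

The harmony at that moment is E major triad (E, G#, B); A is not a chord tone.
It is approached by step up from G# and left by step down to G#.
Step away and step back to the same note — a neighbor tone (upper neighbor).

Upper neighbor tone.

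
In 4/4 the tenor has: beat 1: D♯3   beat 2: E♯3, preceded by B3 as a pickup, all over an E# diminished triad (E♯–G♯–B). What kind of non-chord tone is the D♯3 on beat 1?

The harmony at that moment is E♯ diminished triad (E♯, G♯, B); D♯3 is not a chord tone.
It is approached by leap down from B3 and left by step up to E♯3.
Leap in, step out, metrically accented — an appoggiatura.

Appoggiatura.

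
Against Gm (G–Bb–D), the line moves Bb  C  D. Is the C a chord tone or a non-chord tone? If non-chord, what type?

The harmony at that moment is G minor triad (G, Bb, D); C is not a chord tone.
It is approached by step up from Bb and left by step up to D.
Step in, step out in the same direction — a passing tone.

Non-chord tone — a passing tone.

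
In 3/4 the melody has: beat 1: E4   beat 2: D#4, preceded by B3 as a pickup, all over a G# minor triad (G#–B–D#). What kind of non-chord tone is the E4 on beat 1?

Appoggiatura.

The harmony at that moment is G# minor triad (G#, B, D#); E4 is not a chord tone.
It is approached by leap up from B3 and left by step down to D#4.
Leap in, step out, metrically accented — an appoggiatura.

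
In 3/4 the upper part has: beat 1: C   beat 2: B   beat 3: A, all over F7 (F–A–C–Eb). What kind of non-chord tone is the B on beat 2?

The harmony at that moment is F dominant seventh chord (F, A, C, Eb); B is not a chord tone.
It is approached by step down from C and left by step down to A.
Step in, step out in the same direction — a passing tone.

Passing tone.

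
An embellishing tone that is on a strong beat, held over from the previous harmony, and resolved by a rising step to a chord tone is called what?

Approach: by preparation — the pitch is first a chord tone, then held (tied or repeated) while the harmony changes under it. Departure: up by step. Metric position: strong.
A prepared dissonance that resolves upward by step — a retardation. (The same figure resolving downward would be a suspension.)

Retardation.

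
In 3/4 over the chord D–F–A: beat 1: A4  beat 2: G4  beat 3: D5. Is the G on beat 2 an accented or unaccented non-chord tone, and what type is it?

Unaccented escape tone.

The harmony at that moment is D minor triad (D, F, A); G4 is not a chord tone.
It is approached by step down from A4 and left by leap up to D5.
Step in, leap out — an escape tone.
It falls on a weak beat, so it is unaccented.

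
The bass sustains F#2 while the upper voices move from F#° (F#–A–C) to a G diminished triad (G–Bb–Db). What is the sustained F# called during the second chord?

Pedal tone (pedal point).

The harmony at that moment is G diminished triad (G, Bb, Db); F#2 is not a chord tone.
It is held over (the same pitch as the preceding F#2) and then sustained as the same pitch into the next harmony.
Sustained through a change of harmony — a pedal tone.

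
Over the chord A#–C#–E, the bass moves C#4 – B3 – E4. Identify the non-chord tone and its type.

The harmony at that moment is A# diminished triad (A#, C#, E); B3 is not a chord tone.
It is approached by step down from C#4 and left by leap up to E4.
Step in, leap out — an escape tone.

B3 is an escape tone.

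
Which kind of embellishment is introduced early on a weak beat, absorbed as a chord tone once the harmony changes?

Approach: ahead of the chord change (typically by step), so it is dissonant against the current harmony. Departure: none — the same pitch is restated or held and is a chord tone of the new harmony.
Dissonant first, consonant once the harmony catches up: the note simply arrives early — an anticipation. (The reverse timing, consonant first and dissonant after the change, would be a suspension or retardation.)

Anticipation.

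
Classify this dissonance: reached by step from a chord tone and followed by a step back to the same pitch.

Approach: by step. Departure: by step in the opposite direction, back to the starting pitch.
Stepwise on both sides but reversing to return to the same chord tone — a neighbor tone. (Had it continued onward in the same direction it would be a passing tone instead.)

Neighbor tone.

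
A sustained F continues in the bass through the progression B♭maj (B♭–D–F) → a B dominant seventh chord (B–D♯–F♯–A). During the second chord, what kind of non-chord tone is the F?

Pedal tone (pedal point).

The harmony at that moment is B dominant seventh chord (B, D♯, F♯, A); F is not a chord tone.
It is held over (the same pitch as the preceding F) and then sustained as the same pitch into the next harmony.
Sustained through a change of harmony — a pedal tone.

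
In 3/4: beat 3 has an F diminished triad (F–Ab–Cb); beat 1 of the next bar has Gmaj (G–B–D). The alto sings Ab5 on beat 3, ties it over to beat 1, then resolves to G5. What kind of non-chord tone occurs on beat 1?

The harmony at that moment is G major triad (G, B, D); Ab5 is not a chord tone.
It is held over (the same pitch as the preceding Ab5) and left by step down to G5.
Held over from the previous chord and resolving down by step — a suspension.

Suspension.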